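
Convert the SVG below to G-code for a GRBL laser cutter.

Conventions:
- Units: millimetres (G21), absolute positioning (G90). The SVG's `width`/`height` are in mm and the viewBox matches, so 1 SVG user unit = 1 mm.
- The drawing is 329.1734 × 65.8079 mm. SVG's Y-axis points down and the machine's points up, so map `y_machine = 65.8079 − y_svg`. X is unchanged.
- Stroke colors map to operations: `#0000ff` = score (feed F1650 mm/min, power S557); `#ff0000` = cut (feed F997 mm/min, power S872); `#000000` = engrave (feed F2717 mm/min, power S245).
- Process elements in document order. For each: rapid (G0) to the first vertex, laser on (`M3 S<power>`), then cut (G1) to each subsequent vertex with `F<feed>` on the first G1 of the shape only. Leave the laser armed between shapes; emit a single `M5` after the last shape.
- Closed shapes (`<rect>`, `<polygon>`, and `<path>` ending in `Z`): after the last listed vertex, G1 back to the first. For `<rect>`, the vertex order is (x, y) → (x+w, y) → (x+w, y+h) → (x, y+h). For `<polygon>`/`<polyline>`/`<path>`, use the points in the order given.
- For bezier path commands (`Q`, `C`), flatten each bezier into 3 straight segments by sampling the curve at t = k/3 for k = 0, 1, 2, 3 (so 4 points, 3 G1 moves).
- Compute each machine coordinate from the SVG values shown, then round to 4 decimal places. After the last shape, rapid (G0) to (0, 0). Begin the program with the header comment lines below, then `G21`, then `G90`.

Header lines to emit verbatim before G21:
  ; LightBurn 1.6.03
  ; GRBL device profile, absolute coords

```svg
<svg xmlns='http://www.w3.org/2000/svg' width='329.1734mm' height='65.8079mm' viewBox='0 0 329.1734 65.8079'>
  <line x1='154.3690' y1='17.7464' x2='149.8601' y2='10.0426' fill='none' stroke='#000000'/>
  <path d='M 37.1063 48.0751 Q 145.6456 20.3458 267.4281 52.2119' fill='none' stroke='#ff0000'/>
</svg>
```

; LightBurn 1.6.03
; GRBL device profile, absolute coords
G21
G90
G0 X154.3690 Y48.0615
M3 S245
G1 X149.8601 Y55.7653 F2717
G0 X37.1063 Y17.7328
M3 S872
G1 X110.9373 Y29.5973 F997
G1 X187.7112 Y28.2184
G1 X267.4281 Y13.5960
M5
G0 X0.0000 Y0.0000

viewBox `0 0 329.1734 65.8079` with mm width/height → 1 unit = 1 mm. Flip: y_m = 65.8079 − y_svg.

**Shape 1** — `<line>` line segment, stroke `#000000` → engrave (S245, F2717). Machine vertices: (154.3690,48.0615) → (149.8601,55.7653). Open path.

**Shape 2** — `<path>` quadratic bezier, stroke `#ff0000` → cut (S872, F997). Control points (SVG): P0=(37.1063,48.0751), P1=(145.6456,20.3458), P2=(267.4281,52.2119); sampled at t=k/3. Machine vertices: (37.1063,17.7328) → (110.9373,29.5973) → (187.7112,28.2184) → (267.4281,13.5960). Open path.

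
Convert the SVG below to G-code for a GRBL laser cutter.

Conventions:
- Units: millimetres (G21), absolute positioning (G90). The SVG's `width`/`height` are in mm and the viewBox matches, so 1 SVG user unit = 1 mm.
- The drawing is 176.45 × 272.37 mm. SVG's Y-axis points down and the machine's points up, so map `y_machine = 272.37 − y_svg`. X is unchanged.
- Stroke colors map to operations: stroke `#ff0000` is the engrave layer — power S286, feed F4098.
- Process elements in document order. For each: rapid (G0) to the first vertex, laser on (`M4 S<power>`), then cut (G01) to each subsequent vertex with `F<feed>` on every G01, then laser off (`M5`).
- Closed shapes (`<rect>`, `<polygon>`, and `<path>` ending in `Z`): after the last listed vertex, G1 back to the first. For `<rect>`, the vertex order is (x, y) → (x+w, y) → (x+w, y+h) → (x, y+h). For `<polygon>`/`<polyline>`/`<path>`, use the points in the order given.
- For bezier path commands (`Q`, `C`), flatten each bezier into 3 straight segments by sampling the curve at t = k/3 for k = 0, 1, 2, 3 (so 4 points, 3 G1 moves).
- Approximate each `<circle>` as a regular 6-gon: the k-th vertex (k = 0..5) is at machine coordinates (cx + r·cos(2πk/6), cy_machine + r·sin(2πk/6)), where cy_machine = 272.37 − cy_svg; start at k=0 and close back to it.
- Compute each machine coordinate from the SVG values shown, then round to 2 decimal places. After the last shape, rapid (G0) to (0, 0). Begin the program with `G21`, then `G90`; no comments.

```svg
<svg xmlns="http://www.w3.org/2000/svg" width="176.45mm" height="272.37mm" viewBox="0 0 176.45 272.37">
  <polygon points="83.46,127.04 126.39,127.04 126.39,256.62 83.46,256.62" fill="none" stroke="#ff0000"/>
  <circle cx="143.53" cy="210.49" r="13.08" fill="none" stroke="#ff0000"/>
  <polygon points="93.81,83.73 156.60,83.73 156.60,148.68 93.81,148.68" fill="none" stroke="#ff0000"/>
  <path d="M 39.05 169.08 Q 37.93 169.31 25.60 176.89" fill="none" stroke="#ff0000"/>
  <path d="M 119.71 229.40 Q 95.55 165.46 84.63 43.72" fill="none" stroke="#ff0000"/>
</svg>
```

1 u = 1 mm; y_m = 272.37 − y.

[1] `<polygon>` rectangle, #ff0000→engrave S286 F4098: (83.46,145.33) → (126.39,145.33) → (126.39,15.75) → (83.46,15.75) → (83.46,145.33) (closed)

[2] `<circle>` circle, #ff0000→engrave S286 F4098: (156.61,61.88) → (150.07,73.21) → (136.99,73.21) → (130.45,61.88) → (136.99,50.55) → (150.07,50.55) → (156.61,61.88) (closed)

[3] `<polygon>` rectangle, #ff0000→engrave S286 F4098: (93.81,188.64) → (156.60,188.64) → (156.60,123.69) → (93.81,123.69) → (93.81,188.64) (closed)

[4] `<path>` quadratic bezier, #ff0000→engrave S286 F4098: (39.05,103.29) → (37.06,102.32) → (32.57,99.72) → (25.60,95.48)

[5] `<path>` quadratic bezier, #ff0000→engrave S286 F4098: (119.71,42.97) → (105.07,92.02) → (93.38,153.91) → (84.63,228.65)

G21
G90
G0 X83.46 Y145.33
M4 S286
G01 X126.39 Y145.33 F4098
G01 X126.39 Y15.75 F4098
G01 X83.46 Y15.75 F4098
G01 X83.46 Y145.33 F4098
M5
G0 X156.61 Y61.88
M4 S286
G01 X150.07 Y73.21 F4098
G01 X136.99 Y73.21 F4098
G01 X130.45 Y61.88 F4098
G01 X136.99 Y50.55 F4098
G01 X150.07 Y50.55 F4098
G01 X156.61 Y61.88 F4098
M5
G0 X93.81 Y188.64
M4 S286
G01 X156.60 Y188.64 F4098
G01 X156.60 Y123.69 F4098
G01 X93.81 Y123.69 F4098
G01 X93.81 Y188.64 F4098
M5
G0 X39.05 Y103.29
M4 S286
G01 X37.06 Y102.32 F4098
G01 X32.57 Y99.72 F4098
G01 X25.60 Y95.48 F4098
M5
G0 X119.71 Y42.97
M4 S286
G01 X105.07 Y92.02 F4098
G01 X93.38 Y153.91 F4098
G01 X84.63 Y228.65 F4098
M5
G0 X0.00 Y0.00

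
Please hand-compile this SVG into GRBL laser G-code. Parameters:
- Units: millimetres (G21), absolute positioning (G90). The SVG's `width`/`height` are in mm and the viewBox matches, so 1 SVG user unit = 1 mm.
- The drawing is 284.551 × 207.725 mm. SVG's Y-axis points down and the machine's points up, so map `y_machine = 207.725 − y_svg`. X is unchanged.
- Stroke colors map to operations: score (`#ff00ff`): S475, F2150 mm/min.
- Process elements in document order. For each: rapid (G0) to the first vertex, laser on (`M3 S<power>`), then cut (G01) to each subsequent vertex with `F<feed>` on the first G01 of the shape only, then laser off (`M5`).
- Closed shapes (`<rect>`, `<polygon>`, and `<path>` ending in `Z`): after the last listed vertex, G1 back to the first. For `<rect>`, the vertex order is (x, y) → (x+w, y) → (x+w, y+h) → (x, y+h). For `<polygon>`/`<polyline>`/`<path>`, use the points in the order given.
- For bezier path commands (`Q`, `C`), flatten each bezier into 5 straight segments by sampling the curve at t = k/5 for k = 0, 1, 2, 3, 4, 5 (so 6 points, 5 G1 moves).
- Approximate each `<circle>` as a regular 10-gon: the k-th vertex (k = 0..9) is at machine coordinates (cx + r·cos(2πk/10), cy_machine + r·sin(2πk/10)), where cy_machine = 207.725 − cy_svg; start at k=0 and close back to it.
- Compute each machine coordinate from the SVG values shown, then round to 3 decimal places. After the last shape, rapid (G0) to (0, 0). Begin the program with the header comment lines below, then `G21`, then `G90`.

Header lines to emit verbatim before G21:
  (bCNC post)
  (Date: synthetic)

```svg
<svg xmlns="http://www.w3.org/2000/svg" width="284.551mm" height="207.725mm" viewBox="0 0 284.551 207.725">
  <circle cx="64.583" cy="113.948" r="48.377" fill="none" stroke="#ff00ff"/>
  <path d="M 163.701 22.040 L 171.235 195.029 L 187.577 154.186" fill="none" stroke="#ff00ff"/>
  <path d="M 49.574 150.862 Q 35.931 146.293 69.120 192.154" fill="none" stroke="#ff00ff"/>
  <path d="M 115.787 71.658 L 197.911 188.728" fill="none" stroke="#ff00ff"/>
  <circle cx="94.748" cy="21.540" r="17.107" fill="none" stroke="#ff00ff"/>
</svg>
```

viewBox `0 0 284.551 207.725` with mm width/height → 1 unit = 1 mm. Flip: y_m = 207.725 − y_svg.

**Shape 1** — `<circle>` circle, stroke `#ff00ff` → score (S475, F2150). Machine vertices: (112.960,93.777) → (103.721,122.212) → (79.532,139.786) → (49.634,139.786) → (25.445,122.212) → (16.206,93.777) → (25.445,65.342) → (49.634,47.768) → (79.532,47.768) → (103.721,65.342) → (112.960,93.777). Closed: final G1 returns to the first vertex.

**Shape 2** — `<path>` open polyline, stroke `#ff00ff` → score (S475, F2150). Machine vertices: (163.701,185.685) → (171.235,12.696) → (187.577,53.539). Open path.

**Shape 3** — `<path>` quadratic bezier, stroke `#ff00ff` → score (S475, F2150). Control points (SVG): P0=(49.574,150.862), P1=(35.931,146.293), P2=(69.120,192.154); sampled at t=k/5. Machine vertices: (49.574,56.863) → (45.990,56.673) → (46.153,52.449) → (50.062,44.191) → (57.718,31.898) → (69.120,15.571). Open path.

**Shape 4** — `<path>` line segment, stroke `#ff00ff` → score (S475, F2150). Machine vertices: (115.787,136.067) → (197.911,18.997). Open path.

**Shape 5** — `<circle>` circle, stroke `#ff00ff` → score (S475, F2150). Machine vertices: (111.855,186.185) → (108.588,196.240) → (100.034,202.455) → (89.462,202.455) → (80.908,196.240) → (77.641,186.185) → (80.908,176.130) → (89.462,169.915) → (100.034,169.915) → (108.588,176.130) → (111.855,186.185). Closed: final G1 returns to the first vertex.

(bCNC post)
(Date: synthetic)
G21
G90
G0 X112.960 Y93.777
M3 S475
G01 X103.721 Y122.212 F2150
G01 X79.532 Y139.786
G01 X49.634 Y139.786
G01 X25.445 Y122.212
G01 X16.206 Y93.777
G01 X25.445 Y65.342
G01 X49.634 Y47.768
G01 X79.532 Y47.768
G01 X103.721 Y65.342
G01 X112.960 Y93.777
M5
G0 X163.701 Y185.685
M3 S475
G01 X171.235 Y12.696 F2150
G01 X187.577 Y53.539
M5
G0 X49.574 Y56.863
M3 S475
G01 X45.990 Y56.673 F2150
G01 X46.153 Y52.449
G01 X50.062 Y44.191
G01 X57.718 Y31.898
G01 X69.120 Y15.571
M5
G0 X115.787 Y136.067
M3 S475
G01 X197.911 Y18.997 F2150
M5
G0 X111.855 Y186.185
M3 S475
G01 X108.588 Y196.240 F2150
G01 X100.034 Y202.455
G01 X89.462 Y202.455
G01 X80.908 Y196.240
G01 X77.641 Y186.185
G01 X80.908 Y176.130
G01 X89.462 Y169.915
G01 X100.034 Y169.915
G01 X108.588 Y176.130
G01 X111.855 Y186.185
M5
G0 X0.000 Y0.000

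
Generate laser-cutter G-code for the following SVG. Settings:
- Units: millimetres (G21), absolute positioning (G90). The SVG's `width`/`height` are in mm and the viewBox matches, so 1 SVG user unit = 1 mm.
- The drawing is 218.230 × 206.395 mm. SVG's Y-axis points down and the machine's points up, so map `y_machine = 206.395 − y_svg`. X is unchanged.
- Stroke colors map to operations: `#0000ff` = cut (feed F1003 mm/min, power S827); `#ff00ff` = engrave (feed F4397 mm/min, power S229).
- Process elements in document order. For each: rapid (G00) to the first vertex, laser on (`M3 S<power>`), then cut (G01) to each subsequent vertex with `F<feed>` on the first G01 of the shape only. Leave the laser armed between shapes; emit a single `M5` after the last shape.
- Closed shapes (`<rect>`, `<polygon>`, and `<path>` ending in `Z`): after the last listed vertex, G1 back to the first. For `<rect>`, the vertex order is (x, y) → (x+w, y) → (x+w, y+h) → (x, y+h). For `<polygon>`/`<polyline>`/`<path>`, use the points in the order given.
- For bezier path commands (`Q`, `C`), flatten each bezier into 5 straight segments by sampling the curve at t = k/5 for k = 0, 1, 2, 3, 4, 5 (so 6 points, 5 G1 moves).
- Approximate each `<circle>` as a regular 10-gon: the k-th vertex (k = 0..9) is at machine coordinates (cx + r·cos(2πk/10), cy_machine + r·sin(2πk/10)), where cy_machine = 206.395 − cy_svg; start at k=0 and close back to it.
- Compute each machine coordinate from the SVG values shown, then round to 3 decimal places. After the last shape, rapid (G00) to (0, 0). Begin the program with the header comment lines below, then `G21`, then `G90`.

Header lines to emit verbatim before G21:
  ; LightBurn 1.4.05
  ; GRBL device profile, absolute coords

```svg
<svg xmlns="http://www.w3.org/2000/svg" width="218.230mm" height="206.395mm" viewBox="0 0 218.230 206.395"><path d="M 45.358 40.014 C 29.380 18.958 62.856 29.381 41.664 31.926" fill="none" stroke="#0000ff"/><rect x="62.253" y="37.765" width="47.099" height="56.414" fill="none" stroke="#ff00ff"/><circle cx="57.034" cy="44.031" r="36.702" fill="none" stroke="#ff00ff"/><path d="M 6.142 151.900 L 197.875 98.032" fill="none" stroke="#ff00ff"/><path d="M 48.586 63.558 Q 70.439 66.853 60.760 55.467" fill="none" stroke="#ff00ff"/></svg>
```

; LightBurn 1.4.05
; GRBL device profile, absolute coords
G21
G90
G00 X45.358 Y166.381
M3 S827
G01 X40.873 Y175.552 F1003
G01 X43.259 Y179.057
G01 X47.518 Y178.786
G01 X48.652 Y176.627
G01 X41.664 Y174.469
G00 X62.253 Y168.630
M3 S229
G01 X109.352 Y168.630 F4397
G01 X109.352 Y112.216
G01 X62.253 Y112.216
G01 X62.253 Y168.630
G00 X93.736 Y162.364
M3 S229
G01 X86.727 Y183.937 F4397
G01 X68.376 Y197.270
G01 X45.692 Y197.270
G01 X27.341 Y183.937
G01 X20.332 Y162.364
G01 X27.341 Y140.791
G01 X45.692 Y127.458
G01 X68.376 Y127.458
G01 X86.727 Y140.791
G01 X93.736 Y162.364
G00 X6.142 Y54.495
M3 S229
G01 X197.875 Y108.363 F4397
G00 X48.586 Y142.837
M3 S229
G01 X56.066 Y142.106 F4397
G01 X61.023 Y142.550
G01 X63.458 Y144.168
G01 X63.370 Y146.961
G01 X60.760 Y150.928
M5
G00 X0.000 Y0.000

1 u = 1 mm; y_m = 206.395 − y.

[1] `<path>` cubic bezier, #0000ff→cut S827 F1003: (45.358,166.381) → (40.873,175.552) → (43.259,179.057) → (47.518,178.786) → (48.652,176.627) → (41.664,174.469)

[2] `<rect>` rectangle, #ff00ff→engrave S229 F4397: (62.253,168.630) → (109.352,168.630) → (109.352,112.216) → (62.253,112.216) → (62.253,168.630) (closed)

[3] `<circle>` circle, #ff00ff→engrave S229 F4397: (93.736,162.364) → (86.727,183.937) → (68.376,197.270) → (45.692,197.270) → (27.341,183.937) → (20.332,162.364) → (27.341,140.791) → (45.692,127.458) → (68.376,127.458) → (86.727,140.791) → (93.736,162.364) (closed)

[4] `<path>` line segment, #ff00ff→engrave S229 F4397: (6.142,54.495) → (197.875,108.363)

[5] `<path>` quadratic bezier, #ff00ff→engrave S229 F4397: (48.586,142.837) → (56.066,142.106) → (61.023,142.550) → (63.458,144.168) → (63.370,146.961) → (60.760,150.928)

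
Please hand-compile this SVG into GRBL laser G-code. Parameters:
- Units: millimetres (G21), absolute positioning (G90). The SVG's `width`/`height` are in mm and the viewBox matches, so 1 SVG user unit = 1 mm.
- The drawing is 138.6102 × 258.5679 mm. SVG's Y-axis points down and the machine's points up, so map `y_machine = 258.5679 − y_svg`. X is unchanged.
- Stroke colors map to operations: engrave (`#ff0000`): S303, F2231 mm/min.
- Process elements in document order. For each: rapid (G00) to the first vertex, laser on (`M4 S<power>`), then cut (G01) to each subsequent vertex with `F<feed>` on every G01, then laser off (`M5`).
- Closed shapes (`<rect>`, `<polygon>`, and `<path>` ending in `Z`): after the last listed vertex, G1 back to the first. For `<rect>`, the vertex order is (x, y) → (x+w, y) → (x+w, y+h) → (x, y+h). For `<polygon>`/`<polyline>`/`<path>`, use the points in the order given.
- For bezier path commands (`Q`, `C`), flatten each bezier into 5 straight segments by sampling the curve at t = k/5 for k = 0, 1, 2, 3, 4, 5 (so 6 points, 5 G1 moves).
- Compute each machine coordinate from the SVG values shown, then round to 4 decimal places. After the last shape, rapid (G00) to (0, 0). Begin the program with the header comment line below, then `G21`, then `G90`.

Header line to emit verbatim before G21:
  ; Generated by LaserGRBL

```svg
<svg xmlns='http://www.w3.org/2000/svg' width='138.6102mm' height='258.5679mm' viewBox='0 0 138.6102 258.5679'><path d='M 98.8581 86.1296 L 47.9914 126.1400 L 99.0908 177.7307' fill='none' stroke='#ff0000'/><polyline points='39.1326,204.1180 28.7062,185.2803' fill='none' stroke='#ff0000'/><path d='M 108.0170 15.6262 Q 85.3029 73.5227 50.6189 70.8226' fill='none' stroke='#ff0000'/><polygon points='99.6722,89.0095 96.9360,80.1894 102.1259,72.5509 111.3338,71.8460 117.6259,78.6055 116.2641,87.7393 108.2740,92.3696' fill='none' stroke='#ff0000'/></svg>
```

Since the viewBox matches the mm dimensions, user units are millimetres directly. The only transform is the Y-flip y_m = 258.5679 − y_svg.

Shape 1 is a open polyline drawn with `<path>`. Its stroke #ff0000 means engrave at S303, F2231. After flipping Y the toolpath is (98.8581,172.4383) → (47.9914,132.4279) → (99.0908,80.8372).

Shape 2 is a line segment drawn with `<polyline>`. Its stroke #ff0000 means engrave at S303, F2231. After flipping Y the toolpath is (39.1326,54.4499) → (28.7062,73.2876).

Shape 3 is a quadratic bezier drawn with `<path>`. Its stroke #ff0000 means engrave at S303, F2231. After flipping Y the toolpath is (108.0170,242.9417) → (98.4526,222.2070) → (87.9305,206.3200) → (76.4509,195.2807) → (64.0137,189.0891) → (50.6189,187.7453).

Shape 4 is a regular polygon drawn with `<polygon>`. Its stroke #ff0000 means engrave at S303, F2231. After flipping Y the toolpath is (99.6722,169.5584) → (96.9360,178.3785) → (102.1259,186.0170) → (111.3338,186.7219) → (117.6259,179.9624) → (116.2641,170.8286) → (108.2740,166.1983) → (99.6722,169.5584), returning to the start.

; Generated by LaserGRBL
G21
G90
G00 X98.8581 Y172.4383
M4 S303
G01 X47.9914 Y132.4279 F2231
G01 X99.0908 Y80.8372 F2231
M5
G00 X39.1326 Y54.4499
M4 S303
G01 X28.7062 Y73.2876 F2231
M5
G00 X108.0170 Y242.9417
M4 S303
G01 X98.4526 Y222.2070 F2231
G01 X87.9305 Y206.3200 F2231
G01 X76.4509 Y195.2807 F2231
G01 X64.0137 Y189.0891 F2231
G01 X50.6189 Y187.7453 F2231
M5
G00 X99.6722 Y169.5584
M4 S303
G01 X96.9360 Y178.3785 F2231
G01 X102.1259 Y186.0170 F2231
G01 X111.3338 Y186.7219 F2231
G01 X117.6259 Y179.9624 F2231
G01 X116.2641 Y170.8286 F2231
G01 X108.2740 Y166.1983 F2231
G01 X99.6722 Y169.5584 F2231
M5
G00 X0.0000 Y0.0000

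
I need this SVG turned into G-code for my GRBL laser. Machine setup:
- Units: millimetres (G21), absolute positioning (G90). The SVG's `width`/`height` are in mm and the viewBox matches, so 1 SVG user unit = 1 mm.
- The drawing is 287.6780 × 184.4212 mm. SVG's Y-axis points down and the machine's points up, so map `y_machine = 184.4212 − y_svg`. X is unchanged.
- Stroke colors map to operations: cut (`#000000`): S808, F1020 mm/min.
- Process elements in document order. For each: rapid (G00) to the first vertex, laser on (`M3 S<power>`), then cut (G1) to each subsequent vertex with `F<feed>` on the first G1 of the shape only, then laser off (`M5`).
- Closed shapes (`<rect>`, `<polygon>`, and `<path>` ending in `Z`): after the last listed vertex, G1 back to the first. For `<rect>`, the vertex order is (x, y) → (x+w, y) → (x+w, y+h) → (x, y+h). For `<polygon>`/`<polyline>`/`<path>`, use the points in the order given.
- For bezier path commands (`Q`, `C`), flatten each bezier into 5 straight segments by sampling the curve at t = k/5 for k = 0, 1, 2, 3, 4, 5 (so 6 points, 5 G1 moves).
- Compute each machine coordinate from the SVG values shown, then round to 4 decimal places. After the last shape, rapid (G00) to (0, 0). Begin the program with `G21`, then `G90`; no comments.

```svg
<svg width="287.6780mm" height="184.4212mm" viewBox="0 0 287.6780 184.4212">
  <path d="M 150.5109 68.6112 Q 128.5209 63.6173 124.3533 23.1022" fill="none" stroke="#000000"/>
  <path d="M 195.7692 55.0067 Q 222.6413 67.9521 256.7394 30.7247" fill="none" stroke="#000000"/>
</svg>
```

G21
G90
G00 X150.5109 Y115.8100
M3 S808
G1 X142.4278 Y119.2284 F1020
G1 X135.7705 Y125.4885
G1 X130.5390 Y134.5903
G1 X126.7332 Y146.5338
G1 X124.3533 Y161.3190
M5
G00 X195.7692 Y129.4145
M3 S808
G1 X206.8071 Y126.2433 F1020
G1 X218.4230 Y127.0858
G1 X230.6171 Y131.9422
G1 X243.3892 Y140.8125
G1 X256.7394 Y153.6965
M5
G00 X0.0000 Y0.0000

1 u = 1 mm; y_m = 184.4212 − y.

[1] `<path>` quadratic bezier, #000000→cut S808 F1020: (150.5109,115.8100) → (142.4278,119.2284) → (135.7705,125.4885) → (130.5390,134.5903) → (126.7332,146.5338) → (124.3533,161.3190)

[2] `<path>` quadratic bezier, #000000→cut S808 F1020: (195.7692,129.4145) → (206.8071,126.2433) → (218.4230,127.0858) → (230.6171,131.9422) → (243.3892,140.8125) → (256.7394,153.6965)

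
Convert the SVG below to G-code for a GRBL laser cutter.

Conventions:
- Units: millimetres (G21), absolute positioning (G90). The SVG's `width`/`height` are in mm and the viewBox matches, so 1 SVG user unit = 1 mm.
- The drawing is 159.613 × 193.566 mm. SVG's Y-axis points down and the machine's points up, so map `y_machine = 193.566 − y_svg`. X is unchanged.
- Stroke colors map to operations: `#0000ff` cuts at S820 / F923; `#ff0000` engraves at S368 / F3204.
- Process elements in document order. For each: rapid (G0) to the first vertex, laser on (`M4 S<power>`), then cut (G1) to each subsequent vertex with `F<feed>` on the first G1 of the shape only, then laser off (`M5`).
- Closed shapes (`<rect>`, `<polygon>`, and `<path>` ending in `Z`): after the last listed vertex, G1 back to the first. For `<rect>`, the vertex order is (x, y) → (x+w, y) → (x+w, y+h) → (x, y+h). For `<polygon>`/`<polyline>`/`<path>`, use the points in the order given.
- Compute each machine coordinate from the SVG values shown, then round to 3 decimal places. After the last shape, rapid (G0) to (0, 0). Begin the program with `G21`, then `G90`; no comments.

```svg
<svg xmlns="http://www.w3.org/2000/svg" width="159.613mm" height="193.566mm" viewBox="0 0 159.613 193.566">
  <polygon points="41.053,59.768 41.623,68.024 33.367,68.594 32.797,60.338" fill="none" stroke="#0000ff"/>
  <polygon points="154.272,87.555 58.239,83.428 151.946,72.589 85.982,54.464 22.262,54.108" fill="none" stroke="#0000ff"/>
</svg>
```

G21
G90
G0 X41.053 Y133.798
M4 S820
G1 X41.623 Y125.542 F923
G1 X33.367 Y124.972
G1 X32.797 Y133.228
G1 X41.053 Y133.798
M5
G0 X154.272 Y106.011
M4 S820
G1 X58.239 Y110.138 F923
G1 X151.946 Y120.977
G1 X85.982 Y139.102
G1 X22.262 Y139.458
G1 X154.272 Y106.011
M5
G0 X0.000 Y0.000

viewBox `0 0 159.613 193.566` with mm width/height → 1 unit = 1 mm. Flip: y_m = 193.566 − y_svg.

**Shape 1** — `<polygon>` regular polygon, stroke `#0000ff` → cut (S820, F923). Machine vertices: (41.053,133.798) → (41.623,125.542) → (33.367,124.972) → (32.797,133.228) → (41.053,133.798). Closed: final G1 returns to the first vertex.

**Shape 2** — `<polygon>` closed polygon, stroke `#0000ff` → cut (S820, F923). Machine vertices: (154.272,106.011) → (58.239,110.138) → (151.946,120.977) → (85.982,139.102) → (22.262,139.458) → (154.272,106.011). Closed: final G1 returns to the first vertex.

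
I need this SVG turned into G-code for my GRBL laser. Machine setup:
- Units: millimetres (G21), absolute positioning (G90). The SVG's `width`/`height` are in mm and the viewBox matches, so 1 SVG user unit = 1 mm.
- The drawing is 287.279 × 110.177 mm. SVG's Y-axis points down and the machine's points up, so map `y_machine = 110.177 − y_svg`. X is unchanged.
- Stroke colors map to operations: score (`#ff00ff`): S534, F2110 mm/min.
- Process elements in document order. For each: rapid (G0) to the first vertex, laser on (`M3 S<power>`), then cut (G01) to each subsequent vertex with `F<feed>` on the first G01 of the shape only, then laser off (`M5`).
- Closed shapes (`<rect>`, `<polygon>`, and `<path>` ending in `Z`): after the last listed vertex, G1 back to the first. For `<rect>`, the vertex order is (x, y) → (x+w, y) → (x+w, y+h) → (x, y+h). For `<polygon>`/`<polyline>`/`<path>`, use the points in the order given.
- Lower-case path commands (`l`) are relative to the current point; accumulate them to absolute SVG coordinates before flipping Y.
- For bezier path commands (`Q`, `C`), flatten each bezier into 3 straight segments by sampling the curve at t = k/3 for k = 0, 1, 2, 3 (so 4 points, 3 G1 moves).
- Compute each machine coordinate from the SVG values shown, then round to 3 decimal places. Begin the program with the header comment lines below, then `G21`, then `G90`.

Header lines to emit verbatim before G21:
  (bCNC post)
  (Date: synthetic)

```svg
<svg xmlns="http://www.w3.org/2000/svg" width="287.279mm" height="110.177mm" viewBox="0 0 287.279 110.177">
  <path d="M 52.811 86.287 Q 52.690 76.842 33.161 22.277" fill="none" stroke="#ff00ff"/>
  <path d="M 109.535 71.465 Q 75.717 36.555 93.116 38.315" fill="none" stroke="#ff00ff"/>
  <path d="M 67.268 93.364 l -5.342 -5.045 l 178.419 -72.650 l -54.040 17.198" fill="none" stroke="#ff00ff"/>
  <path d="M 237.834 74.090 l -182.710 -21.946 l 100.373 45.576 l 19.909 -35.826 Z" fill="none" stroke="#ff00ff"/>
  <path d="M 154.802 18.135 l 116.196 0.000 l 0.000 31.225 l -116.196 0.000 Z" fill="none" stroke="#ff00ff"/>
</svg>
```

(bCNC post)
(Date: synthetic)
G21
G90
G0 X52.811 Y23.890
M3 S534
G01 X50.574 Y35.200 F2110
G01 X44.024 Y56.537
G01 X33.161 Y87.900
M5
G0 X109.535 Y38.712
M3 S534
G01 X92.680 Y57.911 F2110
G01 X87.207 Y68.961
G01 X93.116 Y71.862
M5
G0 X67.268 Y16.813
M3 S534
G01 X61.926 Y21.858 F2110
G01 X240.345 Y94.508
G01 X186.305 Y77.310
M5
G0 X237.834 Y36.087
M3 S534
G01 X55.124 Y58.033 F2110
G01 X155.497 Y12.457
G01 X175.406 Y48.283
G01 X237.834 Y36.087
M5
G0 X154.802 Y92.042
M3 S534
G01 X270.998 Y92.042 F2110
G01 X270.998 Y60.817
G01 X154.802 Y60.817
G01 X154.802 Y92.042
M5

viewBox `0 0 287.279 110.177` with mm width/height → 1 unit = 1 mm. Flip: y_m = 110.177 − y_svg.

**Shape 1** — `<path>` quadratic bezier, stroke `#ff00ff` → score (S534, F2110). Control points (SVG): P0=(52.811,86.287), P1=(52.690,76.842), P2=(33.161,22.277); sampled at t=k/3. Machine vertices: (52.811,23.890) → (50.574,35.200) → (44.024,56.537) → (33.161,87.900). Open path.

**Shape 2** — `<path>` quadratic bezier, stroke `#ff00ff` → score (S534, F2110). Control points (SVG): P0=(109.535,71.465), P1=(75.717,36.555), P2=(93.116,38.315); sampled at t=k/3. Machine vertices: (109.535,38.712) → (92.680,57.911) → (87.207,68.961) → (93.116,71.862). Open path.

**Shape 3** — `<path>` open polyline, stroke `#ff00ff` → score (S534, F2110). Machine vertices: (67.268,16.813) → (61.926,21.858) → (240.345,94.508) → (186.305,77.310). Open path.

**Shape 4** — `<path>` closed polygon, stroke `#ff00ff` → score (S534, F2110). Machine vertices: (237.834,36.087) → (55.124,58.033) → (155.497,12.457) → (175.406,48.283) → (237.834,36.087). Closed: final G1 returns to the first vertex.

**Shape 5** — `<path>` rectangle, stroke `#ff00ff` → score (S534, F2110). Machine vertices: (154.802,92.042) → (270.998,92.042) → (270.998,60.817) → (154.802,60.817) → (154.802,92.042). Closed: final G1 returns to the first vertex.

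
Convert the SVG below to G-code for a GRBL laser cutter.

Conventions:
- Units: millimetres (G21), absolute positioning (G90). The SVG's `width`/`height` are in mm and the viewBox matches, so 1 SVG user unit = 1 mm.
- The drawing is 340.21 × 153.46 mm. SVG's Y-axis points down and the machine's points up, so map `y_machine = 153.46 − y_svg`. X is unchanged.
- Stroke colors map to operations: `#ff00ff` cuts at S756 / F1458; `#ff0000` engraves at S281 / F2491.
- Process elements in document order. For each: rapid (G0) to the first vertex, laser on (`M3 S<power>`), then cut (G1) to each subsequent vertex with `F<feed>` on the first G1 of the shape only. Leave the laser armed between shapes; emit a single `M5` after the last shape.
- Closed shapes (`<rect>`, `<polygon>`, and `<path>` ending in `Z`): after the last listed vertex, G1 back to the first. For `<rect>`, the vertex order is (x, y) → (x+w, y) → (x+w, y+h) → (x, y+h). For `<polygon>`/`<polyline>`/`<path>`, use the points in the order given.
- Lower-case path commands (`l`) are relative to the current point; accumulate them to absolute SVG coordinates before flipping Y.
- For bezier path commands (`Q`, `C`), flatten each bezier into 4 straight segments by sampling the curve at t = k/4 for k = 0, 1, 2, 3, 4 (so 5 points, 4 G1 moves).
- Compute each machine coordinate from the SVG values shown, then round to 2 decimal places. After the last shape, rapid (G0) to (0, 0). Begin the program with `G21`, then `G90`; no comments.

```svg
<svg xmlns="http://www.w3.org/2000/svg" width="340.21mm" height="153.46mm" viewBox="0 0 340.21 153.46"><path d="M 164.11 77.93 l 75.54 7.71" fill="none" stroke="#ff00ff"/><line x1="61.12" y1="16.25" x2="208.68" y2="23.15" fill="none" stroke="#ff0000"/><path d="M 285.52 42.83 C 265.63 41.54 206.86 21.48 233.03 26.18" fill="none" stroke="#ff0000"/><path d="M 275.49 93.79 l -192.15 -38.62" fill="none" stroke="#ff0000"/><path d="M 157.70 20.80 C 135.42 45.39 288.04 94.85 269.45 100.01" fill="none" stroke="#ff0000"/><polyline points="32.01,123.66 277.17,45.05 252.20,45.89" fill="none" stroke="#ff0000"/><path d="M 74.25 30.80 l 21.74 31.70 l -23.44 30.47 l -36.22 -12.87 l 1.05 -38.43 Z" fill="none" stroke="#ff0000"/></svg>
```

G21
G90
G0 X164.11 Y75.53
M3 S756
G1 X239.65 Y67.82 F1458
G0 X61.12 Y137.21
M3 S281
G1 X208.68 Y130.31 F2491
G0 X285.52 Y110.63
M3 S281
G1 X265.25 Y114.44 F2491
G1 X242.00 Y121.20
G1 X227.39 Y126.84
G1 X233.03 Y127.28
G0 X275.49 Y59.67
M3 S281
G1 X83.34 Y98.29 F2491
G0 X157.70 Y132.66
M3 S281
G1 X168.38 Y110.64 F2491
G1 X212.19 Y85.77
G1 X256.70 Y64.55
G1 X269.45 Y53.45
G0 X32.01 Y29.80
M3 S281
G1 X277.17 Y108.41 F2491
G1 X252.20 Y107.57
G0 X74.25 Y122.66
M3 S281
G1 X95.99 Y90.96 F2491
G1 X72.55 Y60.49
G1 X36.33 Y73.36
G1 X37.38 Y111.79
G1 X74.25 Y122.66
M5
G0 X0.00 Y0.00

viewBox `0 0 340.21 153.46` with mm width/height → 1 unit = 1 mm. Flip: y_m = 153.46 − y_svg.

**Shape 1** — `<path>` line segment, stroke `#ff00ff` → cut (S756, F1458). Machine vertices: (164.11,75.53) → (239.65,67.82). Open path.

**Shape 2** — `<line>` line segment, stroke `#ff0000` → engrave (S281, F2491). Machine vertices: (61.12,137.21) → (208.68,130.31). Open path.

**Shape 3** — `<path>` cubic bezier, stroke `#ff0000` → engrave (S281, F2491). Control points (SVG): P0=(285.52,42.83), P1=(265.63,41.54), P2=(206.86,21.48), P3=(233.03,26.18); sampled at t=k/4. Machine vertices: (285.52,110.63) → (265.25,114.44) → (242.00,121.20) → (227.39,126.84) → (233.03,127.28). Open path.

**Shape 4** — `<path>` line segment, stroke `#ff0000` → engrave (S281, F2491). Machine vertices: (275.49,59.67) → (83.34,98.29). Open path.

**Shape 5** — `<path>` cubic bezier, stroke `#ff0000` → engrave (S281, F2491). Control points (SVG): P0=(157.70,20.80), P1=(135.42,45.39), P2=(288.04,94.85), P3=(269.45,100.01); sampled at t=k/4. Machine vertices: (157.70,132.66) → (168.38,110.64) → (212.19,85.77) → (256.70,64.55) → (269.45,53.45). Open path.

**Shape 6** — `<polyline>` open polyline, stroke `#ff0000` → engrave (S281, F2491). Machine vertices: (32.01,29.80) → (277.17,108.41) → (252.20,107.57). Open path.

**Shape 7** — `<path>` regular polygon, stroke `#ff0000` → engrave (S281, F2491). Machine vertices: (74.25,122.66) → (95.99,90.96) → (72.55,60.49) → (36.33,73.36) → (37.38,111.79) → (74.25,122.66). Closed: final G1 returns to the first vertex.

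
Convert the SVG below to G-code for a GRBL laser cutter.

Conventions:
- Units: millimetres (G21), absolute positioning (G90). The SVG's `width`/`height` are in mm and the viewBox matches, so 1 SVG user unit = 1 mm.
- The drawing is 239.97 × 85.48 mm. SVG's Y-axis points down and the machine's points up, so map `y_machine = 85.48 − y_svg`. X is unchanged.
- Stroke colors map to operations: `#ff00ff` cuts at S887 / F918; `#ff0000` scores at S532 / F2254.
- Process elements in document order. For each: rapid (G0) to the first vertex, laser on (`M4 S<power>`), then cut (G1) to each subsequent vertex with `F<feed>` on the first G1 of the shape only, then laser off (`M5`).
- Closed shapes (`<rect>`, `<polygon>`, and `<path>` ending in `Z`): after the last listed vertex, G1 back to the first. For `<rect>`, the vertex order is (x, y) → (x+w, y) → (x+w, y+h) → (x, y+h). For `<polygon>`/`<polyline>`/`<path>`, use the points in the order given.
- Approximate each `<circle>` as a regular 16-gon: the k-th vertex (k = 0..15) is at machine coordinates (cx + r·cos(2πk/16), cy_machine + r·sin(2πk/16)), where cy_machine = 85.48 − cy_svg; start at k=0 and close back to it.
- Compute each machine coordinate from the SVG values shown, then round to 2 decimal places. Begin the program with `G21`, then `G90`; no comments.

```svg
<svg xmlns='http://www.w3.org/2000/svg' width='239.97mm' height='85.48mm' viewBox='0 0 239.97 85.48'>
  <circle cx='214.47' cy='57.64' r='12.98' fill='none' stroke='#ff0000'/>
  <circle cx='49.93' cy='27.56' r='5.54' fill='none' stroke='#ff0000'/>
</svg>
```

G21
G90
G0 X227.45 Y27.84
M4 S532
G1 X226.46 Y32.81 F2254
G1 X223.65 Y37.02
G1 X219.44 Y39.83
G1 X214.47 Y40.82
G1 X209.50 Y39.83
G1 X205.29 Y37.02
G1 X202.48 Y32.81
G1 X201.49 Y27.84
G1 X202.48 Y22.87
G1 X205.29 Y18.66
G1 X209.50 Y15.85
G1 X214.47 Y14.86
G1 X219.44 Y15.85
G1 X223.65 Y18.66
G1 X226.46 Y22.87
G1 X227.45 Y27.84
M5
G0 X55.47 Y57.92
M4 S532
G1 X55.05 Y60.04 F2254
G1 X53.85 Y61.84
G1 X52.05 Y63.04
G1 X49.93 Y63.46
G1 X47.81 Y63.04
G1 X46.01 Y61.84
G1 X44.81 Y60.04
G1 X44.39 Y57.92
G1 X44.81 Y55.80
G1 X46.01 Y54.00
G1 X47.81 Y52.80
G1 X49.93 Y52.38
G1 X52.05 Y52.80
G1 X53.85 Y54.00
G1 X55.05 Y55.80
G1 X55.47 Y57.92
M5

Since the viewBox matches the mm dimensions, user units are millimetres directly. The only transform is the Y-flip y_m = 85.48 − y_svg.

Shape 1 is a circle drawn with `<circle>`. Its stroke #ff0000 means score at S532, F2254. After flipping Y the toolpath is (227.45,27.84) → (226.46,32.81) → (223.65,37.02) → (219.44,39.83) → (214.47,40.82) → (209.50,39.83) → (205.29,37.02) → (202.48,32.81) → (201.49,27.84) → (202.48,22.87) → (205.29,18.66) → (209.50,15.85) → (214.47,14.86) → (219.44,15.85) → (223.65,18.66) → (226.46,22.87) → (227.45,27.84), returning to the start.

Shape 2 is a circle drawn with `<circle>`. Its stroke #ff0000 means score at S532, F2254. After flipping Y the toolpath is (55.47,57.92) → (55.05,60.04) → (53.85,61.84) → (52.05,63.04) → (49.93,63.46) → (47.81,63.04) → (46.01,61.84) → (44.81,60.04) → (44.39,57.92) → (44.81,55.80) → (46.01,54.00) → (47.81,52.80) → (49.93,52.38) → (52.05,52.80) → (53.85,54.00) → (55.05,55.80) → (55.47,57.92), returning to the start.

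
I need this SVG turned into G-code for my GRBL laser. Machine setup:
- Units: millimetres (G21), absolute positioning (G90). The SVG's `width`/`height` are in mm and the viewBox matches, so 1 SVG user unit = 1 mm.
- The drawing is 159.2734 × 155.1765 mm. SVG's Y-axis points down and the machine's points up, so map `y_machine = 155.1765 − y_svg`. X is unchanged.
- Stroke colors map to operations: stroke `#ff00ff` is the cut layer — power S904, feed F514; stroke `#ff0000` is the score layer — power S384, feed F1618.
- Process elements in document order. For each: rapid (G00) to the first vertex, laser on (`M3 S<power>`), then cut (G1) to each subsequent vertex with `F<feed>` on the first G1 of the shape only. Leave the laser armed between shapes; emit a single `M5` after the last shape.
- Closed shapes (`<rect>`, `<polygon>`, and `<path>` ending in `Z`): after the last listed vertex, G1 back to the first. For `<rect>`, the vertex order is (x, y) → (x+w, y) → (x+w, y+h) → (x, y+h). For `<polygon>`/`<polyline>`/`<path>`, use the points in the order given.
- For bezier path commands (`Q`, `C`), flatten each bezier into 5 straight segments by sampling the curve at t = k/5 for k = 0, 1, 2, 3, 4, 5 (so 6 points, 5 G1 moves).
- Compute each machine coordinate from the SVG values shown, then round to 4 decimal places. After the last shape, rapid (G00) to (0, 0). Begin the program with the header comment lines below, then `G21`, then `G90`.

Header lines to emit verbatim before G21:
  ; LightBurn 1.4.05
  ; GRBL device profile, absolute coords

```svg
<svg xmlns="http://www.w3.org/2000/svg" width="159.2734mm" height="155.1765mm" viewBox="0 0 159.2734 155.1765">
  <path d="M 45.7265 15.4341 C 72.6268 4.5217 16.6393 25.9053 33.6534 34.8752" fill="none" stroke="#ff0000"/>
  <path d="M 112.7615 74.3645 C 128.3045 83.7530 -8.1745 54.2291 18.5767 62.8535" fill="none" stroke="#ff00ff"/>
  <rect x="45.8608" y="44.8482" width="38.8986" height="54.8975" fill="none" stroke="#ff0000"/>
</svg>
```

; LightBurn 1.4.05
; GRBL device profile, absolute coords
G21
G90
G00 X45.7265 Y139.7424
M3 S384
G1 X53.1673 Y142.7720 F1618
G1 X48.1976 Y140.1966
G1 X38.3003 Y134.1623
G1 X30.9580 Y126.8152
G1 X33.6534 Y120.3013
G00 X112.7615 Y80.8120
M3 S904
G1 X106.3667 Y79.2319 F514
G1 X78.6187 Y83.2919
G1 X44.6496 Y89.2930
G1 X19.5916 Y93.5363
G1 X18.5767 Y92.3230
G00 X45.8608 Y110.3283
M3 S384
G1 X84.7594 Y110.3283 F1618
G1 X84.7594 Y55.4308
G1 X45.8608 Y55.4308
G1 X45.8608 Y110.3283
M5
G00 X0.0000 Y0.0000

Since the viewBox matches the mm dimensions, user units are millimetres directly. The only transform is the Y-flip y_m = 155.1765 − y_svg.

Shape 1 is a cubic bezier drawn with `<path>`. Its stroke #ff0000 means score at S384, F1618. After flipping Y the toolpath is (45.7265,139.7424) → (53.1673,142.7720) → (48.1976,140.1966) → (38.3003,134.1623) → (30.9580,126.8152) → (33.6534,120.3013).

Shape 2 is a cubic bezier drawn with `<path>`. Its stroke #ff00ff means cut at S904, F514. After flipping Y the toolpath is (112.7615,80.8120) → (106.3667,79.2319) → (78.6187,83.2919) → (44.6496,89.2930) → (19.5916,93.5363) → (18.5767,92.3230).

Shape 3 is a rectangle drawn with `<rect>`. Its stroke #ff0000 means score at S384, F1618. After flipping Y the toolpath is (45.8608,110.3283) → (84.7594,110.3283) → (84.7594,55.4308) → (45.8608,55.4308) → (45.8608,110.3283), returning to the start.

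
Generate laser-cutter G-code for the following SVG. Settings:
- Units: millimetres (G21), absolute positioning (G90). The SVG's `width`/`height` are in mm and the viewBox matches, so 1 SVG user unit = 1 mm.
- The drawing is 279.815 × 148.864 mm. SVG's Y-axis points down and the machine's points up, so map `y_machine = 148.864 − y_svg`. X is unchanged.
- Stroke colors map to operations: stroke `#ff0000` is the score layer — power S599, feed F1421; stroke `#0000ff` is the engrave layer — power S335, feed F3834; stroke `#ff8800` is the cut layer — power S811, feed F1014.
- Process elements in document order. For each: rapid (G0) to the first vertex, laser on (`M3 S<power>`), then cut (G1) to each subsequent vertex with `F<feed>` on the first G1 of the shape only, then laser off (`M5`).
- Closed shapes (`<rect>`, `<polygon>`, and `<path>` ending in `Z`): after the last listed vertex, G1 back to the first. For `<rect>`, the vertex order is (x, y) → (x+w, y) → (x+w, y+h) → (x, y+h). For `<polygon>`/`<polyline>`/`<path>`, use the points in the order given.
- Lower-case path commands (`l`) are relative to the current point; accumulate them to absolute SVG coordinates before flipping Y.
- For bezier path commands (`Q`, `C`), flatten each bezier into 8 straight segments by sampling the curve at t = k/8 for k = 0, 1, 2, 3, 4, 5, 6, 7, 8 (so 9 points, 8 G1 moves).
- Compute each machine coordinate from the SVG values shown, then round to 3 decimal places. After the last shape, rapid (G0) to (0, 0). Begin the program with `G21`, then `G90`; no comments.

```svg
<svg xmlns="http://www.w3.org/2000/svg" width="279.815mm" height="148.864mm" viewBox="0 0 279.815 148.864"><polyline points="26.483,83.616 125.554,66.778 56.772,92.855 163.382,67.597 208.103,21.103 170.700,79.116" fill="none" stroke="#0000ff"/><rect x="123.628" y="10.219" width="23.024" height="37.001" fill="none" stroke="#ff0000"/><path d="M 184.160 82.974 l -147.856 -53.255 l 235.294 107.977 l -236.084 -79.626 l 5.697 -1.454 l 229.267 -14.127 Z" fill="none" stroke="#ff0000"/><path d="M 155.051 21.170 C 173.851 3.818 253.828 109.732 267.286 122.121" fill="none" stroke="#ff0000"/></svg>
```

G21
G90
G0 X26.483 Y65.248
M3 S335
G1 X125.554 Y82.086 F3834
G1 X56.772 Y56.009
G1 X163.382 Y81.267
G1 X208.103 Y127.761
G1 X170.700 Y69.748
M5
G0 X123.628 Y138.645
M3 S599
G1 X146.652 Y138.645 F1421
G1 X146.652 Y101.644
G1 X123.628 Y101.644
G1 X123.628 Y138.645
M5
G0 X184.160 Y65.890
M3 S599
G1 X36.304 Y119.145 F1421
G1 X271.598 Y11.168
G1 X35.514 Y90.794
G1 X41.211 Y92.248
G1 X270.478 Y106.375
G1 X184.160 Y65.890
M5
G0 X155.051 Y127.694
M3 S599
G1 X164.719 Y128.846 F1421
G1 X178.626 Y120.983
G1 X195.276 Y106.644
G1 X213.172 Y88.371
G1 X230.817 Y68.704
G1 X246.715 Y50.183
G1 X259.371 Y35.349
G1 X267.286 Y26.743
M5
G0 X0.000 Y0.000

viewBox `0 0 279.815 148.864` with mm width/height → 1 unit = 1 mm. Flip: y_m = 148.864 − y_svg.

**Shape 1** — `<polyline>` open polyline, stroke `#0000ff` → engrave (S335, F3834). Machine vertices: (26.483,65.248) → (125.554,82.086) → (56.772,56.009) → (163.382,81.267) → (208.103,127.761) → (170.700,69.748). Open path.

**Shape 2** — `<rect>` rectangle, stroke `#ff0000` → score (S599, F1421). Machine vertices: (123.628,138.645) → (146.652,138.645) → (146.652,101.644) → (123.628,101.644) → (123.628,138.645). Closed: final G1 returns to the first vertex.

**Shape 3** — `<path>` closed polygon, stroke `#ff0000` → score (S599, F1421). Machine vertices: (184.160,65.890) → (36.304,119.145) → (271.598,11.168) → (35.514,90.794) → (41.211,92.248) → (270.478,106.375) → (184.160,65.890). Closed: final G1 returns to the first vertex.

**Shape 4** — `<path>` cubic bezier, stroke `#ff0000` → score (S599, F1421). Control points (SVG): P0=(155.051,21.170), P1=(173.851,3.818), P2=(253.828,109.732), P3=(267.286,122.121); sampled at t=k/8. Machine vertices: (155.051,127.694) → (164.719,128.846) → (178.626,120.983) → (195.276,106.644) → (213.172,88.371) → (230.817,68.704) → (246.715,50.183) → (259.371,35.349) → (267.286,26.743). Open path.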